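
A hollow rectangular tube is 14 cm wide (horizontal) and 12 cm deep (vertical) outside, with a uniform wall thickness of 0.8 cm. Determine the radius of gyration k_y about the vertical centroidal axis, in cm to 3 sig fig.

Break the section into simple shapes (no overlaps), measuring from the bottom-left corner of the bounding box.
Outer rectangle: 14 × 12, A = 168 cm², x = 7 cm, Ī = 2 744 cm⁴.
Inner void (subtracted): 12.4 × 10.4, A = 128.96 cm², x = 7 cm, Ī = 1652.4 cm⁴.
By symmetry the centroid is at mid-width, x̄ = 7 cm.
All pieces are centred on the vertical centroidal axis, so I = ΣĪ (holes subtracted) = 1091.6 cm⁴.
Radius of gyration: k = √(I/A) = √(1091.6 / 39.04) = 5.2878 cm.

k_y ≈ 5.29 cm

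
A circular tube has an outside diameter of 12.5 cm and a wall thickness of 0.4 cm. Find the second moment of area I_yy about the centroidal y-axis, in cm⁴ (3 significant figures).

I_yy ≈ 279 cm⁴

Break the section into simple shapes (no overlaps), measuring from the bottom-left corner of the bounding box.
Outer circle: ⌀12.5, A = 122.72 cm², x = 6.25 cm, Ī = 1198.4 cm⁴.
Bore (subtracted): ⌀11.7, A = 107.51 cm², x = 6.25 cm, Ī = 919.84 cm⁴.
By symmetry the centroid is at mid-width, x̄ = 6.25 cm.
All pieces are centred on the centroidal y-axis, so I = ΣĪ (holes subtracted) = 278.58 cm⁴.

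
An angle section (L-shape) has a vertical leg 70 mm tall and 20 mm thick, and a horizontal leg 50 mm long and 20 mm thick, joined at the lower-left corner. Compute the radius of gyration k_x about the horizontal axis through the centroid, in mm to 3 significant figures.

k_x ≈ 20.7 mm

Decompose the section into non-overlapping parts with the origin at the bottom-left of its bounding rectangle.
Vertical leg: 20 × 70, A = 1 400 mm², y = 35 mm, Ī = 571 667 mm⁴.
Horizontal leg (remainder): 30 × 20, A = 600 mm², y = 10 mm, Ī = 20 000 mm⁴.
Centroid: ȳ = ΣA·y / ΣA = 27.5 mm.
Transfer each piece to the horizontal axis through the centroid using Ī + A·d² with d = y − 27.5:
  vertical leg: d = 7.5 mm → contributes +650 417 mm⁴
  horizontal leg (remainder): d = -17.5 mm → contributes +203 750 mm⁴
Total I = 854 167 mm⁴.
Radius of gyration: k = √(I/A) = √(854 167 / 2 000) = 20.666 mm.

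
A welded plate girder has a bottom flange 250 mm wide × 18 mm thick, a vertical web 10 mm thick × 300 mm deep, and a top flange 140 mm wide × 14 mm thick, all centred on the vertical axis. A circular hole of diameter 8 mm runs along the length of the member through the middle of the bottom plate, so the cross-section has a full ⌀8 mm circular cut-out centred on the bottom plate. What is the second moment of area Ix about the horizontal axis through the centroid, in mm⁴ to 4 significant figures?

Split into non-overlapping primitives; take the origin at the lower-left of the bounding box.
Bottom plate: 250 × 18, A = 4 500 mm², y = 9 mm, Ī = 121 500 mm⁴.
Web plate: 10 × 300, A = 3 000 mm², y = 168 mm, Ī = 22 500 000 mm⁴.
Top plate: 140 × 14, A = 1 960 mm², y = 325 mm, Ī = 32013.3 mm⁴.
Hole (subtracted): ⌀8, A = 50.2655 mm², y = 9 mm, Ī = 201.062 mm⁴.
Centroid: ȳ = ΣA·y / ΣA = 125.513 mm.
Transfer each piece to the horizontal axis through the centroid using Ī + A·d² with d = y − 125.513:
  bottom plate: d = -116.513 mm → contributes +61 210 658 mm⁴
  web plate: d = 42.4866 mm → contributes +27 915 338 mm⁴
  top plate: d = 199.487 mm → contributes +78 030 038 mm⁴
  hole: d = -116.513 mm → contributes −682 574 mm⁴
Total I = 166 473 460 mm⁴.

Ix ≈ 1.665 × 10⁸ mm⁴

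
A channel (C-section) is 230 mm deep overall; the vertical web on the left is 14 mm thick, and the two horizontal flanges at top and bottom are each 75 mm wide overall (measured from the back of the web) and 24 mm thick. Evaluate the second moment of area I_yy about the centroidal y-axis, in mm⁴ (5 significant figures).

Split into non-overlapping primitives; take the origin at the lower-left of the bounding box.
Web: 14 × 230, A = 3 220 mm², x = 7 mm, Ī = 52593.33 mm⁴.
Top flange (beyond web): 61 × 24, A = 1 464 mm², x = 44.5 mm, Ī = 453 962 mm⁴.
Bottom flange (beyond web): 61 × 24, A = 1 464 mm², x = 44.5 mm, Ī = 453 962 mm⁴.
Centroid: x̄ = ΣA·x / ΣA = 24.85947 mm.
Transfer each piece to the centroidal y-axis using Ī + A·d² with d = x − 24.85947:
  web: d = -17.85947 mm → contributes +1 079 646 mm⁴
  top flange (beyond web): d = 19.64053 mm → contributes +1 018 701 mm⁴
  bottom flange (beyond web): d = 19.64053 mm → contributes +1 018 701 mm⁴
Total I = 3 117 048 mm⁴.

I_yy ≈ 3.1170 × 10⁶ mm⁴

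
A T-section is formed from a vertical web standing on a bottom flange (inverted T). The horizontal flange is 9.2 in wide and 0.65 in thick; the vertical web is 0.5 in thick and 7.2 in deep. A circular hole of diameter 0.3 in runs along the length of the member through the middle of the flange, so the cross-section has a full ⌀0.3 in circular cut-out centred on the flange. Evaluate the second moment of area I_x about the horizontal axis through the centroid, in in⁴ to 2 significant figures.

I_x ≈ 50 in⁴

Decompose the section into non-overlapping parts with the origin at the bottom-left of its bounding rectangle.
Flange: 9.2 × 0.65, A = 5.98 in², y = 0.325 in, Ī = 0.2105 in⁴.
Web: 0.5 × 7.2, A = 3.6 in², y = 4.25 in, Ī = 15.55 in⁴.
Hole (subtracted): ⌀0.3, A = 0.07069 in², y = 0.325 in, Ī = 0.0003976 in⁴.
Centroid: ȳ = ΣA·y / ΣA = 1.811 in.
Transfer each piece to the horizontal axis through the centroid using Ī + A·d² with d = y − 1.811:
  flange: d = -1.486 in → contributes +13.41 in⁴
  web: d = 2.439 in → contributes +36.97 in⁴
  hole: d = -1.486 in → contributes −0.1565 in⁴
Total I = 50.23 in⁴.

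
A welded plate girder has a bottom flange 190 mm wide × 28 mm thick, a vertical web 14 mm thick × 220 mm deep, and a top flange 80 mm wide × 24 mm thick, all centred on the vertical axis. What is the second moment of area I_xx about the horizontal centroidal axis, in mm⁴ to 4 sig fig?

Decompose the section into non-overlapping parts with the origin at the bottom-left of its bounding rectangle.
Bottom plate: 190 × 28, A = 5 320 mm², y = 14 mm, Ī = 347 573 mm⁴.
Web plate: 14 × 220, A = 3 080 mm², y = 138 mm, Ī = 12 422 667 mm⁴.
Top plate: 80 × 24, A = 1 920 mm², y = 260 mm, Ī = 92 160 mm⁴.
Centroid: ȳ = ΣA·y / ΣA = 96.7752 mm.
Transfer each piece to the horizontal centroidal axis using Ī + A·d² with d = y − 96.7752:
  bottom plate: d = -82.7752 mm → contributes +36 798 791 mm⁴
  web plate: d = 41.2248 mm → contributes +17 657 079 mm⁴
  top plate: d = 163.225 mm → contributes +51 245 448 mm⁴
Total I = 105 701 318 mm⁴.

I_xx ≈ 1.057 × 10⁸ mm⁴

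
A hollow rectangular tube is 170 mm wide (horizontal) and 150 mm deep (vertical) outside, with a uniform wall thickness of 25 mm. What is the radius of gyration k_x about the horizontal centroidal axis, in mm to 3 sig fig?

Treat the section as a set of non-overlapping primitives; coordinates are from the bounding-box lower-left.
Outer rectangle: 170 × 150, A = 25 500 mm², y = 75 mm, Ī = 47 812 500 mm⁴.
Inner void (subtracted): 120 × 100, A = 12 000 mm², y = 75 mm, Ī = 10 000 000 mm⁴.
By symmetry the centroid is at mid-height, ȳ = 75 mm.
All pieces are centred on the horizontal centroidal axis, so I = ΣĪ (holes subtracted) = 37 812 500 mm⁴.
Radius of gyration: k = √(I/A) = √(37 812 500 / 13 500) = 52.924 mm.

k_x ≈ 52.9 mm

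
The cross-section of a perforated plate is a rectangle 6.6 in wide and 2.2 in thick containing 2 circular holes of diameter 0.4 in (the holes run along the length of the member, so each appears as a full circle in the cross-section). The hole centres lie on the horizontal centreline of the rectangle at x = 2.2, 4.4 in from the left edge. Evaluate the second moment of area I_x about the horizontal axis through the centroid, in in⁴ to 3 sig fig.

Break the section into simple shapes (no overlaps), measuring from the bottom-left corner of the bounding box.
Plate: 6.6 × 2.2, A = 14.52 in², y = 1.1 in, Ī = 5.8564 in⁴.
Hole 1 (subtracted): ⌀0.4, A = 0.12566 in², y = 1.1 in, Ī = 0.0012566 in⁴.
Hole 2 (subtracted): ⌀0.4, A = 0.12566 in², y = 1.1 in, Ī = 0.0012566 in⁴.
By symmetry the centroid is at mid-height, ȳ = 1.1 in.
All pieces are centred on the horizontal axis through the centroid, so I = ΣĪ (holes subtracted) = 5.8539 in⁴.

I_x ≈ 5.85 in⁴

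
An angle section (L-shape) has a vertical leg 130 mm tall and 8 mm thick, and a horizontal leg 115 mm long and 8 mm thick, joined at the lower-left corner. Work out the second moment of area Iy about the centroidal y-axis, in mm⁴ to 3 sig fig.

Decompose the section into non-overlapping parts with the origin at the bottom-left of its bounding rectangle.
Vertical leg: 8 × 130, A = 1 040 mm², x = 4 mm, Ī = 5546.7 mm⁴.
Horizontal leg (remainder): 107 × 8, A = 856 mm², x = 61.5 mm, Ī = 816 695 mm⁴.
Centroid: x̄ = ΣA·x / ΣA = 29.96 mm.
Transfer each piece to the centroidal y-axis using Ī + A·d² with d = x − 29.96:
  vertical leg: d = -25.96 mm → contributes +706 421 mm⁴
  horizontal leg (remainder): d = 31.54 mm → contributes +1 668 224 mm⁴
Total I = 2 374 645 mm⁴.

Iy ≈ 2.37 × 10⁶ mm⁴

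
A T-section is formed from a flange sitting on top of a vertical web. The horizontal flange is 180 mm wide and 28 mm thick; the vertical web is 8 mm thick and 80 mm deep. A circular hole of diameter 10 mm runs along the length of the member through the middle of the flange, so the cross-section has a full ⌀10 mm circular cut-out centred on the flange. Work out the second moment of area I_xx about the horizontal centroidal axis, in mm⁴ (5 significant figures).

I_xx ≈ 2.3231 × 10⁶ mm⁴

Split into non-overlapping primitives; take the origin at the lower-left of the bounding box.
Flange: 180 × 28, A = 5 040 mm², y = 94 mm, Ī = 329 280 mm⁴.
Web: 8 × 80, A = 640 mm², y = 40 mm, Ī = 341333.3 mm⁴.
Hole (subtracted): ⌀10, A = 78.53982 mm², y = 94 mm, Ī = 490.8739 mm⁴.
Centroid: ȳ = ΣA·y / ΣA = 87.83018 mm.
Transfer each piece to the horizontal centroidal axis using Ī + A·d² with d = y − 87.83018:
  flange: d = 6.16982 mm → contributes +521 136 mm⁴
  web: d = -47.83018 mm → contributes +1 805 478 mm⁴
  hole: d = 6.16982 mm → contributes −3480.624 mm⁴
Total I = 2 323 133 mm⁴.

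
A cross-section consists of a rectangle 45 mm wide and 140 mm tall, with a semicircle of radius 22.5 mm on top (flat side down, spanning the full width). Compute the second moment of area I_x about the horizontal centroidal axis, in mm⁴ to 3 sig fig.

Treat the section as a set of non-overlapping primitives; coordinates are from the bounding-box lower-left.
Rectangular body: 45 × 140, A = 6 300 mm², y = 70 mm, Ī = 10 290 000 mm⁴.
Semicircular cap: semicircle r = 22.5, A = 795.22 mm², y = 149.55 mm, Ī = 28 130 mm⁴.
Centroid: ȳ = ΣA·y / ΣA = 78.916 mm.
Transfer each piece to the horizontal centroidal axis using Ī + A·d² with d = y − 78.916:
  rectangular body: d = -8.9157 mm → contributes +10 790 786 mm⁴
  semicircular cap: d = 70.634 mm → contributes +3 995 543 mm⁴
Total I = 14 786 329 mm⁴.

I_x ≈ 1.48 × 10⁷ mm⁴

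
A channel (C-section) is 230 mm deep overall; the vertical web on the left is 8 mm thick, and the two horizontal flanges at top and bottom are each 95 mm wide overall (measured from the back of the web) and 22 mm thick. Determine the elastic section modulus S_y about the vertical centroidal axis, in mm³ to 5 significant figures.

S_y ≈ 8.8733 × 10⁴ mm³

Split into non-overlapping primitives; take the origin at the lower-left of the bounding box.
Web: 8 × 230, A = 1 840 mm², x = 4 mm, Ī = 9813.333 mm⁴.
Top flange (beyond web): 87 × 22, A = 1 914 mm², x = 51.5 mm, Ī = 1 207 256 mm⁴.
Bottom flange (beyond web): 87 × 22, A = 1 914 mm², x = 51.5 mm, Ī = 1 207 256 mm⁴.
Centroid: x̄ = ΣA·x / ΣA = 36.0801 mm.
Transfer each piece to the vertical centroidal axis using Ī + A·d² with d = x − 36.0801:
  web: d = -32.0801 mm → contributes +1 903 418 mm⁴
  top flange (beyond web): d = 15.4199 mm → contributes +1 662 354 mm⁴
  bottom flange (beyond web): d = 15.4199 mm → contributes +1 662 354 mm⁴
Total I = 5 228 125 mm⁴.
Extreme fibre distance c = 58.9199 mm; S = I/c = 88732.75 mm³.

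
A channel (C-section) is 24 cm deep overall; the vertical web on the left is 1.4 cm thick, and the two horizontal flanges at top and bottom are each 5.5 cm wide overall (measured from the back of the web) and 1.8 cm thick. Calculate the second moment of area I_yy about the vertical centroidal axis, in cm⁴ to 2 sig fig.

I_yy ≈ 100 cm⁴

Split into non-overlapping primitives; take the origin at the lower-left of the bounding box.
Web: 1.4 × 24, A = 33.6 cm², x = 0.7 cm, Ī = 5.488 cm⁴.
Top flange (beyond web): 4.1 × 1.8, A = 7.38 cm², x = 3.45 cm, Ī = 10.34 cm⁴.
Bottom flange (beyond web): 4.1 × 1.8, A = 7.38 cm², x = 3.45 cm, Ī = 10.34 cm⁴.
Centroid: x̄ = ΣA·x / ΣA = 1.539 cm.
Transfer each piece to the vertical centroidal axis using Ī + A·d² with d = x − 1.539:
  web: d = -0.8393 cm → contributes +29.16 cm⁴
  top flange (beyond web): d = 1.911 cm → contributes +37.28 cm⁴
  bottom flange (beyond web): d = 1.911 cm → contributes +37.28 cm⁴
Total I = 103.7 cm⁴.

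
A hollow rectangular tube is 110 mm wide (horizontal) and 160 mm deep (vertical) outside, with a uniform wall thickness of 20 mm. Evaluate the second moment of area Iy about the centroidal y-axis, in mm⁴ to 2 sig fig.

Treat the section as a set of non-overlapping primitives; coordinates are from the bounding-box lower-left.
Outer rectangle: 110 × 160, A = 17 600 mm², x = 55 mm, Ī = 17 746 667 mm⁴.
Inner void (subtracted): 70 × 120, A = 8 400 mm², x = 55 mm, Ī = 3 430 000 mm⁴.
By symmetry the centroid is at mid-width, x̄ = 55 mm.
All pieces are centred on the centroidal y-axis, so I = ΣĪ (holes subtracted) = 14 316 667 mm⁴.

Iy ≈ 1.4 × 10⁷ mm⁴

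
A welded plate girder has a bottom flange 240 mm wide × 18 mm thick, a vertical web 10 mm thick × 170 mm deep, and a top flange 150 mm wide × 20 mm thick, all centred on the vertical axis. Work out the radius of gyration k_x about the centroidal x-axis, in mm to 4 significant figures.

Treat the section as a set of non-overlapping primitives; coordinates are from the bounding-box lower-left.
Bottom plate: 240 × 18, A = 4 320 mm², y = 9 mm, Ī = 116 640 mm⁴.
Web plate: 10 × 170, A = 1 700 mm², y = 103 mm, Ī = 4 094 167 mm⁴.
Top plate: 150 × 20, A = 3 000 mm², y = 198 mm, Ī = 100 000 mm⁴.
Centroid: ȳ = ΣA·y / ΣA = 89.5765 mm.
Transfer each piece to the centroidal x-axis using Ī + A·d² with d = y − 89.5765:
  bottom plate: d = -80.5765 mm → contributes +28 164 550 mm⁴
  web plate: d = 13.4235 mm → contributes +4 400 490 mm⁴
  top plate: d = 108.424 mm → contributes +35 366 968 mm⁴
Total I = 67 932 009 mm⁴.
Radius of gyration: k = √(I/A) = √(67 932 009 / 9 020) = 86.7829 mm.

k_x ≈ 86.78 mm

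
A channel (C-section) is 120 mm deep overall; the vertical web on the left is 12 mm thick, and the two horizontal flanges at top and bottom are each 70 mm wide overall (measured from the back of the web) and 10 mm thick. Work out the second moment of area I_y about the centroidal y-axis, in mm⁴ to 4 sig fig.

Treat the section as a set of non-overlapping primitives; coordinates are from the bounding-box lower-left.
Web: 12 × 120, A = 1 440 mm², x = 6 mm, Ī = 17 280 mm⁴.
Top flange (beyond web): 58 × 10, A = 580 mm², x = 41 mm, Ī = 162 593 mm⁴.
Bottom flange (beyond web): 58 × 10, A = 580 mm², x = 41 mm, Ī = 162 593 mm⁴.
Centroid: x̄ = ΣA·x / ΣA = 21.6154 mm.
Transfer each piece to the centroidal y-axis using Ī + A·d² with d = x − 21.6154:
  web: d = -15.6154 mm → contributes +368 410 mm⁴
  top flange (beyond web): d = 19.3846 mm → contributes +380 536 mm⁴
  bottom flange (beyond web): d = 19.3846 mm → contributes +380 536 mm⁴
Total I = 1 129 482 mm⁴.

I_y ≈ 1.129 × 10⁶ mm⁴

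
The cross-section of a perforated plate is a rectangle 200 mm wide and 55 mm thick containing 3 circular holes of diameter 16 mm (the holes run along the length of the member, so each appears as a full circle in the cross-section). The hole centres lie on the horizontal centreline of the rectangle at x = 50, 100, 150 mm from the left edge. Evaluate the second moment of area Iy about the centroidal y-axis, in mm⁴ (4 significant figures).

Iy ≈ 3.565 × 10⁷ mm⁴

Split into non-overlapping primitives; take the origin at the lower-left of the bounding box.
Plate: 200 × 55, A = 11 000 mm², x = 100 mm, Ī = 36 666 667 mm⁴.
Hole 1 (subtracted): ⌀16, A = 201.062 mm², x = 50 mm, Ī = 3216.99 mm⁴.
Hole 2 (subtracted): ⌀16, A = 201.062 mm², x = 100 mm, Ī = 3216.99 mm⁴.
Hole 3 (subtracted): ⌀16, A = 201.062 mm², x = 150 mm, Ī = 3216.99 mm⁴.
By symmetry the centroid is at mid-width, x̄ = 100 mm.
Transfer each piece to the centroidal y-axis using Ī + A·d² with d = x − 100:
  plate: d = 0 mm → contributes +36 666 667 mm⁴
  hole 1: d = -50 mm → contributes −505 872 mm⁴
  hole 2: d = 0 mm → contributes −3216.99 mm⁴
  hole 3: d = 50 mm → contributes −505 872 mm⁴
Total I = 35 651 706 mm⁴.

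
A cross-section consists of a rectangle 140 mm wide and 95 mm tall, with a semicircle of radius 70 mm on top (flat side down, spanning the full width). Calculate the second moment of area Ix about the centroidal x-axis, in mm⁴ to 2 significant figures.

Ix ≈ 4.2 × 10⁷ mm⁴

Decompose the section into non-overlapping parts with the origin at the bottom-left of its bounding rectangle.
Rectangular body: 140 × 95, A = 13 300 mm², y = 47.5 mm, Ī = 10 002 708 mm⁴.
Semicircular cap: semicircle r = 70, A = 7 697 mm², y = 124.7 mm, Ī = 2 635 265 mm⁴.
Centroid: ȳ = ΣA·y / ΣA = 75.8 mm.
Transfer each piece to the centroidal x-axis using Ī + A·d² with d = y − 75.8:
  rectangular body: d = -28.3 mm → contributes +20 656 596 mm⁴
  semicircular cap: d = 48.91 mm → contributes +21 044 840 mm⁴
Total I = 41 701 436 mm⁴.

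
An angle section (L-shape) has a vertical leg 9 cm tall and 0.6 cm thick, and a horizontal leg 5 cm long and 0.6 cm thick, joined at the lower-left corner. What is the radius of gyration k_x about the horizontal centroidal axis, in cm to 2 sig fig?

Decompose the section into non-overlapping parts with the origin at the bottom-left of its bounding rectangle.
Vertical leg: 0.6 × 9, A = 5.4 cm², y = 4.5 cm, Ī = 36.45 cm⁴.
Horizontal leg (remainder): 4.4 × 0.6, A = 2.64 cm², y = 0.3 cm, Ī = 0.0792 cm⁴.
Centroid: ȳ = ΣA·y / ΣA = 3.121 cm.
Transfer each piece to the horizontal centroidal axis using Ī + A·d² with d = y − 3.121:
  vertical leg: d = 1.379 cm → contributes +46.72 cm⁴
  horizontal leg (remainder): d = -2.821 cm → contributes +21.09 cm⁴
Total I = 67.81 cm⁴.
Radius of gyration: k = √(I/A) = √(67.81 / 8.04) = 2.904 cm.

k_x ≈ 2.9 cm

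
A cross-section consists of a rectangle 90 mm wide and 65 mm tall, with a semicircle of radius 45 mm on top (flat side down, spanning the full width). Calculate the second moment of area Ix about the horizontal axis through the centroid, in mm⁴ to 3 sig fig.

Break the section into simple shapes (no overlaps), measuring from the bottom-left corner of the bounding box.
Rectangular body: 90 × 65, A = 5 850 mm², y = 32.5 mm, Ī = 2 059 688 mm⁴.
Semicircular cap: semicircle r = 45, A = 3180.9 mm², y = 84.099 mm, Ī = 450 072 mm⁴.
Centroid: ȳ = ΣA·y / ΣA = 50.674 mm.
Transfer each piece to the horizontal axis through the centroid using Ī + A·d² with d = y − 50.674:
  rectangular body: d = -18.174 mm → contributes +3 991 936 mm⁴
  semicircular cap: d = 33.424 mm → contributes +4 003 716 mm⁴
Total I = 7 995 652 mm⁴.

Ix ≈ 8.00 × 10⁶ mm⁴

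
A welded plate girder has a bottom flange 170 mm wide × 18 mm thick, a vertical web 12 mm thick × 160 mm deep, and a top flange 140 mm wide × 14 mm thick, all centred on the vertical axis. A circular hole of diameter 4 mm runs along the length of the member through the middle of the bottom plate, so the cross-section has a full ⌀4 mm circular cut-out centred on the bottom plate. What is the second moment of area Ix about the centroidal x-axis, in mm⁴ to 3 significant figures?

Decompose the section into non-overlapping parts with the origin at the bottom-left of its bounding rectangle.
Bottom plate: 170 × 18, A = 3 060 mm², y = 9 mm, Ī = 82 620 mm⁴.
Web plate: 12 × 160, A = 1 920 mm², y = 98 mm, Ī = 4 096 000 mm⁴.
Top plate: 140 × 14, A = 1 960 mm², y = 185 mm, Ī = 32 013 mm⁴.
Hole (subtracted): ⌀4, A = 12.566 mm², y = 9 mm, Ī = 12.566 mm⁴.
Centroid: ȳ = ΣA·y / ΣA = 83.463 mm.
Transfer each piece to the centroidal x-axis using Ī + A·d² with d = y − 83.463:
  bottom plate: d = -74.463 mm → contributes +17 049 685 mm⁴
  web plate: d = 14.537 mm → contributes +4 501 723 mm⁴
  top plate: d = 101.54 mm → contributes +20 239 003 mm⁴
  hole: d = -74.463 mm → contributes −69 690 mm⁴
Total I = 41 720 720 mm⁴.

Ix ≈ 4.17 × 10⁷ mm⁴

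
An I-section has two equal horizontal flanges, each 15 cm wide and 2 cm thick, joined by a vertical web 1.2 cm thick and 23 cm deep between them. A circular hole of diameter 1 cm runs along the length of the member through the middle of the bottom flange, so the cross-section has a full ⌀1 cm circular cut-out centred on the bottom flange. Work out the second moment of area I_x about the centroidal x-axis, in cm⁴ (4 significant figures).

I_x ≈ 1.049 × 10⁴ cm⁴

Break the section into simple shapes (no overlaps), measuring from the bottom-left corner of the bounding box.
Bottom flange: 15 × 2, A = 30 cm², y = 1 cm, Ī = 10 cm⁴.
Web: 1.2 × 23, A = 27.6 cm², y = 13.5 cm, Ī = 1216.7 cm⁴.
Top flange: 15 × 2, A = 30 cm², y = 26 cm, Ī = 10 cm⁴.
Hole (subtracted): ⌀1, A = 0.785398 cm², y = 1 cm, Ī = 0.0490874 cm⁴.
Centroid: ȳ = ΣA·y / ΣA = 13.6131 cm.
Transfer each piece to the centroidal x-axis using Ī + A·d² with d = y − 13.6131:
  bottom flange: d = -12.6131 cm → contributes +4782.7 cm⁴
  web: d = -0.113086 cm → contributes +1217.05 cm⁴
  top flange: d = 12.3869 cm → contributes +4613.07 cm⁴
  hole: d = -12.6131 cm → contributes −124.998 cm⁴
Total I = 10487.8 cm⁴.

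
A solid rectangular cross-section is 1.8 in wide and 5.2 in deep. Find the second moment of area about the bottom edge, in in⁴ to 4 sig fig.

I_base ≈ 84.36 in⁴

The section: 1.8 × 5.2, A = 9.36 in², y = 2.6 in, Ī = 21.0912 in⁴.
Transfer it to the base of the section using Ī + A·d² with d = y − 0:
  the section: d = 2.6 in → contributes +84.3648 in⁴
Total I = 84.3648 in⁴.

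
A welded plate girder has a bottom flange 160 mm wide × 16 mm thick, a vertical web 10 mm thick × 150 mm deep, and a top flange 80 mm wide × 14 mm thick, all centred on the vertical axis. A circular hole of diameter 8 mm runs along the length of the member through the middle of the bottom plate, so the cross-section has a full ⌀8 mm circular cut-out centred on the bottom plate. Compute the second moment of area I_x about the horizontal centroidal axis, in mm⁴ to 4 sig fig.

I_x ≈ 2.506 × 10⁷ mm⁴

Split into non-overlapping primitives; take the origin at the lower-left of the bounding box.
Bottom plate: 160 × 16, A = 2 560 mm², y = 8 mm, Ī = 54613.3 mm⁴.
Web plate: 10 × 150, A = 1 500 mm², y = 91 mm, Ī = 2 812 500 mm⁴.
Top plate: 80 × 14, A = 1 120 mm², y = 173 mm, Ī = 18293.3 mm⁴.
Hole (subtracted): ⌀8, A = 50.2655 mm², y = 8 mm, Ī = 201.062 mm⁴.
Centroid: ȳ = ΣA·y / ΣA = 68.2955 mm.
Transfer each piece to the horizontal centroidal axis using Ī + A·d² with d = y − 68.2955:
  bottom plate: d = -60.2955 mm → contributes +9 361 620 mm⁴
  web plate: d = 22.7045 mm → contributes +3 585 740 mm⁴
  top plate: d = 104.704 mm → contributes +12 296 885 mm⁴
  hole: d = -60.2955 mm → contributes −182 944 mm⁴
Total I = 25 061 302 mm⁴.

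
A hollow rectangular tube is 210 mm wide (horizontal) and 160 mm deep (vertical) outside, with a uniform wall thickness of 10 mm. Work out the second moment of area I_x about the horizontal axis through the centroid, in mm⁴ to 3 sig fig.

Break the section into simple shapes (no overlaps), measuring from the bottom-left corner of the bounding box.
Outer rectangle: 210 × 160, A = 33 600 mm², y = 80 mm, Ī = 71 680 000 mm⁴.
Inner void (subtracted): 190 × 140, A = 26 600 mm², y = 80 mm, Ī = 43 446 667 mm⁴.
By symmetry the centroid is at mid-height, ȳ = 80 mm.
All pieces are centred on the horizontal axis through the centroid, so I = ΣĪ (holes subtracted) = 28 233 333 mm⁴.

I_x ≈ 2.82 × 10⁷ mm⁴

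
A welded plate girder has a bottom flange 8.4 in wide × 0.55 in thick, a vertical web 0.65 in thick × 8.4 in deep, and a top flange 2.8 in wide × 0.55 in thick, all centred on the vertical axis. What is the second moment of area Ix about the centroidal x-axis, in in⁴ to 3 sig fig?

Ix ≈ 139 in⁴

Break the section into simple shapes (no overlaps), measuring from the bottom-left corner of the bounding box.
Bottom plate: 8.4 × 0.55, A = 4.62 in², y = 0.275 in, Ī = 0.11646 in⁴.
Web plate: 0.65 × 8.4, A = 5.46 in², y = 4.75 in, Ī = 32.105 in⁴.
Top plate: 2.8 × 0.55, A = 1.54 in², y = 9.225 in, Ī = 0.038821 in⁴.
Centroid: ȳ = ΣA·y / ΣA = 3.5639 in.
Transfer each piece to the centroidal x-axis using Ī + A·d² with d = y − 3.5639:
  bottom plate: d = -3.2889 in → contributes +50.089 in⁴
  web plate: d = 1.1861 in → contributes +39.787 in⁴
  top plate: d = 5.6611 in → contributes +49.394 in⁴
Total I = 139.27 in⁴.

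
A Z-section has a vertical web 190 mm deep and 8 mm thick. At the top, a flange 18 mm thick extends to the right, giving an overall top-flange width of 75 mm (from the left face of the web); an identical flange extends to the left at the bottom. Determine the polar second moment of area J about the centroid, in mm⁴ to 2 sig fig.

J ≈ 2.7 × 10⁷ mm⁴

Break the section into simple shapes (no overlaps), measuring from the bottom-left corner of the bounding box.
Web: 8 × 190, A = 1 520 mm², y = 95 mm, Ī = 4 572 667 mm⁴.
Top flange (beyond web): 67 × 18, A = 1 206 mm², y = 181 mm, Ī = 32 562 mm⁴.
Bottom flange (beyond web): 67 × 18, A = 1 206 mm², y = 9 mm, Ī = 32 562 mm⁴.
Centroid: ȳ = ΣA·y / ΣA = 95 mm.
Transfer each piece to the centroidal x-axis using Ī + A·d² with d = y − 95:
  web: d = 0 mm → contributes +4 572 667 mm⁴
  top flange (beyond web): d = 86 mm → contributes +8 952 138 mm⁴
  bottom flange (beyond web): d = -86 mm → contributes +8 952 138 mm⁴
Total I = 22 476 943 mm⁴.
For the y-axis: x̄ = 71 mm.
Repeating about the centroidal y-axis gives I_y = 4 302 271 mm⁴.
Polar second moment: J = I_x + I_y = 26 779 213 mm⁴.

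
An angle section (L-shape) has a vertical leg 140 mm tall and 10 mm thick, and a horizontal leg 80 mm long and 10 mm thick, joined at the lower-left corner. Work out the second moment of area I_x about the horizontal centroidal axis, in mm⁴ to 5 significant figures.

I_x ≈ 4.2642 × 10⁶ mm⁴

Break the section into simple shapes (no overlaps), measuring from the bottom-left corner of the bounding box.
Vertical leg: 10 × 140, A = 1 400 mm², y = 70 mm, Ī = 2 286 667 mm⁴.
Horizontal leg (remainder): 70 × 10, A = 700 mm², y = 5 mm, Ī = 5833.333 mm⁴.
Centroid: ȳ = ΣA·y / ΣA = 48.33333 mm.
Transfer each piece to the horizontal centroidal axis using Ī + A·d² with d = y − 48.33333:
  vertical leg: d = 21.66667 mm → contributes +2 943 889 mm⁴
  horizontal leg (remainder): d = -43.33333 mm → contributes +1 320 278 mm⁴
Total I = 4 264 167 mm⁴.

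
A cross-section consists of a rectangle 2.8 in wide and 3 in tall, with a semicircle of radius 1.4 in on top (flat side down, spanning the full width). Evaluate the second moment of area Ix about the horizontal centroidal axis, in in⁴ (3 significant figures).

Decompose the section into non-overlapping parts with the origin at the bottom-left of its bounding rectangle.
Rectangular body: 2.8 × 3, A = 8.4 in², y = 1.5 in, Ī = 6.3 in⁴.
Semicircular cap: semicircle r = 1.4, A = 3.0788 in², y = 3.5942 in, Ī = 0.42164 in⁴.
Centroid: ȳ = ΣA·y / ΣA = 2.0617 in.
Transfer each piece to the horizontal centroidal axis using Ī + A·d² with d = y − 2.0617:
  rectangular body: d = -0.56169 in → contributes +8.9501 in⁴
  semicircular cap: d = 1.5325 in → contributes +7.6522 in⁴
Total I = 16.602 in⁴.

Ix ≈ 16.6 in⁴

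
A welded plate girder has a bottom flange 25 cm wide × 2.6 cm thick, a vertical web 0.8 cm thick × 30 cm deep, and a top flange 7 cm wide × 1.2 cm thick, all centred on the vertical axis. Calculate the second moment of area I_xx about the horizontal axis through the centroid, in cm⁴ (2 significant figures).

I_xx ≈ 1.2 × 10⁴ cm⁴

Break the section into simple shapes (no overlaps), measuring from the bottom-left corner of the bounding box.
Bottom plate: 25 × 2.6, A = 65 cm², y = 1.3 cm, Ī = 36.62 cm⁴.
Web plate: 0.8 × 30, A = 24 cm², y = 17.6 cm, Ī = 1 800 cm⁴.
Top plate: 7 × 1.2, A = 8.4 cm², y = 33.2 cm, Ī = 1.008 cm⁴.
Centroid: ȳ = ΣA·y / ΣA = 8.068 cm.
Transfer each piece to the horizontal axis through the centroid using Ī + A·d² with d = y − 8.068:
  bottom plate: d = -6.768 cm → contributes +3 014 cm⁴
  web plate: d = 9.532 cm → contributes +3 981 cm⁴
  top plate: d = 25.13 cm → contributes +5 307 cm⁴
Total I = 12 301 cm⁴.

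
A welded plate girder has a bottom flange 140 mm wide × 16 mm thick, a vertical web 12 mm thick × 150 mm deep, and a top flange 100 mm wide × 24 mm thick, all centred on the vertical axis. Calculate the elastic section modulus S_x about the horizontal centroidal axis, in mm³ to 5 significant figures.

Split into non-overlapping primitives; take the origin at the lower-left of the bounding box.
Bottom plate: 140 × 16, A = 2 240 mm², y = 8 mm, Ī = 47786.67 mm⁴.
Web plate: 12 × 150, A = 1 800 mm², y = 91 mm, Ī = 3 375 000 mm⁴.
Top plate: 100 × 24, A = 2 400 mm², y = 178 mm, Ī = 115 200 mm⁴.
Centroid: ȳ = ΣA·y / ΣA = 94.5528 mm.
Transfer each piece to the horizontal centroidal axis using Ī + A·d² with d = y − 94.5528:
  bottom plate: d = -86.5528 mm → contributes +16 828 492 mm⁴
  web plate: d = -3.552795 mm → contributes +3 397 720 mm⁴
  top plate: d = 83.4472 mm → contributes +16 827 446 mm⁴
Total I = 37 053 659 mm⁴.
Extreme fibre distance c = 95.4472 mm; S = I/c = 388 211 mm³.

S_x ≈ 3.8821 × 10⁵ mm³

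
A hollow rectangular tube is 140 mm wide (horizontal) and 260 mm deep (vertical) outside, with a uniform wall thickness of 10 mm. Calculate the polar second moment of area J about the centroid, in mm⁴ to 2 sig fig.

J ≈ 9.2 × 10⁷ mm⁴

Decompose the section into non-overlapping parts with the origin at the bottom-left of its bounding rectangle.
Outer rectangle: 140 × 260, A = 36 400 mm², y = 130 mm, Ī = 205 053 333 mm⁴.
Inner void (subtracted): 120 × 240, A = 28 800 mm², y = 130 mm, Ī = 138 240 000 mm⁴.
By symmetry the centroid is at mid-height, ȳ = 130 mm.
All pieces are centred on the centroidal x-axis, so I = ΣĪ (holes subtracted) = 66 813 333 mm⁴.
Repeating about the centroidal y-axis gives I_y = 24 893 333 mm⁴.
Polar second moment: J = I_x + I_y = 91 706 667 mm⁴.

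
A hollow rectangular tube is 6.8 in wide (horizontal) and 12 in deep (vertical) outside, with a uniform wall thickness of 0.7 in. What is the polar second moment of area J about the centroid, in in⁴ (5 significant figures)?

Split into non-overlapping primitives; take the origin at the lower-left of the bounding box.
Outer rectangle: 6.8 × 12, A = 81.6 in², y = 6 in, Ī = 979.2 in⁴.
Inner void (subtracted): 5.4 × 10.6, A = 57.24 in², y = 6 in, Ī = 535.9572 in⁴.
By symmetry the centroid is at mid-height, ȳ = 6 in.
All pieces are centred on the centroidal x-axis, so I = ΣĪ (holes subtracted) = 443.2428 in⁴.
Repeating about the centroidal y-axis gives I_y = 175.3388 in⁴.
Polar second moment: J = I_x + I_y = 618.5816 in⁴.

J ≈ 618.58 in⁴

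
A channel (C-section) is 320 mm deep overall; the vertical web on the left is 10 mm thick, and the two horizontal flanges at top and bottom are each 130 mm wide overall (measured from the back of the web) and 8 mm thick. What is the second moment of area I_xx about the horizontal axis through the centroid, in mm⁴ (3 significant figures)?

Decompose the section into non-overlapping parts with the origin at the bottom-left of its bounding rectangle.
Web: 10 × 320, A = 3 200 mm², y = 160 mm, Ī = 27 306 667 mm⁴.
Top flange (beyond web): 120 × 8, A = 960 mm², y = 316 mm, Ī = 5 120 mm⁴.
Bottom flange (beyond web): 120 × 8, A = 960 mm², y = 4 mm, Ī = 5 120 mm⁴.
By symmetry the centroid is at mid-height, ȳ = 160 mm.
Transfer each piece to the horizontal axis through the centroid using Ī + A·d² with d = y − 160:
  web: d = 0 mm → contributes +27 306 667 mm⁴
  top flange (beyond web): d = 156 mm → contributes +23 367 680 mm⁴
  bottom flange (beyond web): d = -156 mm → contributes +23 367 680 mm⁴
Total I = 74 042 027 mm⁴.

I_xx ≈ 7.40 × 10⁷ mm⁴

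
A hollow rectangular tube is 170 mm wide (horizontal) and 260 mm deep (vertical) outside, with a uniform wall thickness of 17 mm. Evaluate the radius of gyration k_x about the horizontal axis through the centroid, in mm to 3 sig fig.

Split into non-overlapping primitives; take the origin at the lower-left of the bounding box.
Outer rectangle: 170 × 260, A = 44 200 mm², y = 130 mm, Ī = 248 993 333 mm⁴.
Inner void (subtracted): 136 × 226, A = 30 736 mm², y = 130 mm, Ī = 130 822 661 mm⁴.
By symmetry the centroid is at mid-height, ȳ = 130 mm.
All pieces are centred on the horizontal axis through the centroid, so I = ΣĪ (holes subtracted) = 118 170 672 mm⁴.
Radius of gyration: k = √(I/A) = √(118 170 672 / 13 464) = 93.685 mm.

k_x ≈ 93.7 mm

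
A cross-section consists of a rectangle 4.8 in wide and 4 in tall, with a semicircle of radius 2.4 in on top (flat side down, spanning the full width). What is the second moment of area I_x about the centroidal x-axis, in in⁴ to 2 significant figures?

Break the section into simple shapes (no overlaps), measuring from the bottom-left corner of the bounding box.
Rectangular body: 4.8 × 4, A = 19.2 in², y = 2 in, Ī = 25.6 in⁴.
Semicircular cap: semicircle r = 2.4, A = 9.048 in², y = 5.019 in, Ī = 3.641 in⁴.
Centroid: ȳ = ΣA·y / ΣA = 2.967 in.
Transfer each piece to the centroidal x-axis using Ī + A·d² with d = y − 2.967:
  rectangular body: d = -0.9669 in → contributes +43.55 in⁴
  semicircular cap: d = 2.052 in → contributes +41.73 in⁴
Total I = 85.28 in⁴.

I_x ≈ 85 in⁴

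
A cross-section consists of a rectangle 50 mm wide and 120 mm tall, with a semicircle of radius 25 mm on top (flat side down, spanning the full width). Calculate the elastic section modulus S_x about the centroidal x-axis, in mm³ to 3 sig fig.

S_x ≈ 1.53 × 10⁵ mm³

Decompose the section into non-overlapping parts with the origin at the bottom-left of its bounding rectangle.
Rectangular body: 50 × 120, A = 6 000 mm², y = 60 mm, Ī = 7 200 000 mm⁴.
Semicircular cap: semicircle r = 25, A = 981.75 mm², y = 130.61 mm, Ī = 42 874 mm⁴.
Centroid: ȳ = ΣA·y / ΣA = 69.929 mm.
Transfer each piece to the centroidal x-axis using Ī + A·d² with d = y − 69.929:
  rectangular body: d = -9.929 mm → contributes +7 791 506 mm⁴
  semicircular cap: d = 60.681 mm → contributes +3 657 893 mm⁴
Total I = 11 449 399 mm⁴.
Extreme fibre distance c = 75.071 mm; S = I/c = 152 514 mm³.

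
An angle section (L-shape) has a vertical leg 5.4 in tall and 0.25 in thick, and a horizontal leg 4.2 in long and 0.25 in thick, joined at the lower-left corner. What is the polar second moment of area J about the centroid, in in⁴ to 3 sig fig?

Split into non-overlapping primitives; take the origin at the lower-left of the bounding box.
Vertical leg: 0.25 × 5.4, A = 1.35 in², y = 2.7 in, Ī = 3.2805 in⁴.
Horizontal leg (remainder): 3.95 × 0.25, A = 0.9875 in², y = 0.125 in, Ī = 0.0051432 in⁴.
Centroid: ȳ = ΣA·y / ΣA = 1.6122 in.
Transfer each piece to the centroidal x-axis using Ī + A·d² with d = y − 1.6122:
  vertical leg: d = 1.0878 in → contributes +4.8781 in⁴
  horizontal leg (remainder): d = -1.4872 in → contributes +2.1892 in⁴
Total I = 7.0672 in⁴.
For the y-axis: x̄ = 1.0122 in.
Repeating about the centroidal y-axis gives I_y = 3.8061 in⁴.
Polar second moment: J = I_x + I_y = 10.873 in⁴.

J ≈ 10.9 in⁴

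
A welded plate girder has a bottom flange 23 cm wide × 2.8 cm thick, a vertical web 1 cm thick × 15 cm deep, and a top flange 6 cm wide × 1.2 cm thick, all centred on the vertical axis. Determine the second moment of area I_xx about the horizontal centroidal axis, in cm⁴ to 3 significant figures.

I_xx ≈ 2840 cm⁴

Split into non-overlapping primitives; take the origin at the lower-left of the bounding box.
Bottom plate: 23 × 2.8, A = 64.4 cm², y = 1.4 cm, Ī = 42.075 cm⁴.
Web plate: 1 × 15, A = 15 cm², y = 10.3 cm, Ī = 281.25 cm⁴.
Top plate: 6 × 1.2, A = 7.2 cm², y = 18.4 cm, Ī = 0.864 cm⁴.
Centroid: ȳ = ΣA·y / ΣA = 4.355 cm.
Transfer each piece to the horizontal centroidal axis using Ī + A·d² with d = y − 4.355:
  bottom plate: d = -2.955 cm → contributes +604.4 cm⁴
  web plate: d = 5.945 cm → contributes +811.4 cm⁴
  top plate: d = 14.045 cm → contributes +1421.2 cm⁴
Total I = 2 837 cm⁴.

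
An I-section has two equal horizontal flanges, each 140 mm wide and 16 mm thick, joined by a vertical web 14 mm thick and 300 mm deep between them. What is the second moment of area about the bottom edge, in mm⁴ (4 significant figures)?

Decompose the section into non-overlapping parts with the origin at the bottom-left of its bounding rectangle.
Bottom flange: 140 × 16, A = 2 240 mm², y = 8 mm, Ī = 47786.7 mm⁴.
Web: 14 × 300, A = 4 200 mm², y = 166 mm, Ī = 31 500 000 mm⁴.
Top flange: 140 × 16, A = 2 240 mm², y = 324 mm, Ī = 47786.7 mm⁴.
Transfer each piece to the bottom edge using Ī + A·d² with d = y − 0:
  bottom flange: d = 8 mm → contributes +191 147 mm⁴
  web: d = 166 mm → contributes +147 235 200 mm⁴
  top flange: d = 324 mm → contributes +235 194 027 mm⁴
Total I = 382 620 373 mm⁴.

I_base ≈ 3.826 × 10⁸ mm⁴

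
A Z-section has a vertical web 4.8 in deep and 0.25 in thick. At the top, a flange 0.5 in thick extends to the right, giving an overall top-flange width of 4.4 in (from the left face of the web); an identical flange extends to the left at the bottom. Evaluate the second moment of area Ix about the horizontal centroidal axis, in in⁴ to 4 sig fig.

Ix ≈ 21.57 in⁴

Treat the section as a set of non-overlapping primitives; coordinates are from the bounding-box lower-left.
Web: 0.25 × 4.8, A = 1.2 in², y = 2.4 in, Ī = 2.304 in⁴.
Top flange (beyond web): 4.15 × 0.5, A = 2.075 in², y = 4.55 in, Ī = 0.0432292 in⁴.
Bottom flange (beyond web): 4.15 × 0.5, A = 2.075 in², y = 0.25 in, Ī = 0.0432292 in⁴.
Centroid: ȳ = ΣA·y / ΣA = 2.4 in.
Transfer each piece to the horizontal centroidal axis using Ī + A·d² with d = y − 2.4:
  web: d = 0 in → contributes +2.304 in⁴
  top flange (beyond web): d = 2.15 in → contributes +9.63492 in⁴
  bottom flange (beyond web): d = -2.15 in → contributes +9.63492 in⁴
Total I = 21.5738 in⁴.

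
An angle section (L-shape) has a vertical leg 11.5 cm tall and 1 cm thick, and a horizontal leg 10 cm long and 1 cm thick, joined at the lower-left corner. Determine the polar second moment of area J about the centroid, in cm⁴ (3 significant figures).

Split into non-overlapping primitives; take the origin at the lower-left of the bounding box.
Vertical leg: 1 × 11.5, A = 11.5 cm², y = 5.75 cm, Ī = 126.74 cm⁴.
Horizontal leg (remainder): 9 × 1, A = 9 cm², y = 0.5 cm, Ī = 0.75 cm⁴.
Centroid: ȳ = ΣA·y / ΣA = 3.4451 cm.
Transfer each piece to the centroidal x-axis using Ī + A·d² with d = y − 3.4451:
  vertical leg: d = 2.3049 cm → contributes +187.83 cm⁴
  horizontal leg (remainder): d = -2.9451 cm → contributes +78.814 cm⁴
Total I = 266.65 cm⁴.
For the y-axis: x̄ = 2.6951 cm.
Repeating about the centroidal y-axis gives I_y = 187.93 cm⁴.
Polar second moment: J = I_x + I_y = 454.57 cm⁴.

J ≈ 455 cm⁴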